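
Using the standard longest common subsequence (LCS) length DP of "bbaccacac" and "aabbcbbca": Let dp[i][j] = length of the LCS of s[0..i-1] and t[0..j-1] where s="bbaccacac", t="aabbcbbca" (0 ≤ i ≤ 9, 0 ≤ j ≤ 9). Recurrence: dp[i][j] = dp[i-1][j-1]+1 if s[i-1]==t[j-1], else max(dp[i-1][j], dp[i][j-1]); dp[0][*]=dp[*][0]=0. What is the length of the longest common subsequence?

   ''  a  a  b  b  c  b  b  c  a
''  0  0  0  0  0  0  0  0  0  0
 b  0  0  0  1  1  1  1  1  1  1
 b  0  0  0  1  2  2  2  2  2  2
 a  0  1  1  1  2  2  2  2  2  3
 c  0  1  1  1  2  3  3  3  3  3
 c  0  1  1  1  2  3  3  3  4  4
 a  0  1  2  2  2  3  3  3  4  5
 c  0  1  2  2  2  3  3  3  4  5
 a  0  1  2  2  2  3  3  3  4  5
 c  0  1  2  2  2  3  3  3  4  5

5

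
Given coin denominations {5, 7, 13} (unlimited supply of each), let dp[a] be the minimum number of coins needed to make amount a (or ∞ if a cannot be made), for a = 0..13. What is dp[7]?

1

 a  0  1  2  3  4  5  6  7  8  9 10 11 12 13
dp  0  -  -  -  -  1  -  1  -  -  2  -  2  1
(- denotes ∞ / unreachable)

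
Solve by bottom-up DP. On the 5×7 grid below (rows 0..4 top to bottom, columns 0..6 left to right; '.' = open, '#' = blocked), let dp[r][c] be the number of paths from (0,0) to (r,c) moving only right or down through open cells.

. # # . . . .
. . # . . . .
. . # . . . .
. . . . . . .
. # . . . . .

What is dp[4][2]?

3

r\c   0   1   2   3   4   5   6
  0   1   0   0   0   0   0   0
  1   1   1   0   0   0   0   0
  2   1   2   0   0   0   0   0
  3   1   3   3   3   3   3   3
  4   1   0   3   6   9  12  15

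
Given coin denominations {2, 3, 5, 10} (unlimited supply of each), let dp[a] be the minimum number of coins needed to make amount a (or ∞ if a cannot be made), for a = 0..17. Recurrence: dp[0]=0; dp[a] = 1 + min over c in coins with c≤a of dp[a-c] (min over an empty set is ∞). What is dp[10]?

 a  0  1  2  3  4  5  6  7  8  9 10 11 12 13 14 15 16 17
dp  0  -  1  1  2  1  2  2  2  3  1  3  2  2  3  2  3  3
(- denotes ∞ / unreachable)

1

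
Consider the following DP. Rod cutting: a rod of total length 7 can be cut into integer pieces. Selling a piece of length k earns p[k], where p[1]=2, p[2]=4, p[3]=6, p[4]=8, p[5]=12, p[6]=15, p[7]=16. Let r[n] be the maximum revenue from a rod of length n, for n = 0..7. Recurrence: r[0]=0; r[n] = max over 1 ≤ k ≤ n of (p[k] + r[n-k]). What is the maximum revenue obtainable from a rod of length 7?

   n    0    1    2    3    4    5    6    7
r[n]    0    2    4    6    8   12   15   17

17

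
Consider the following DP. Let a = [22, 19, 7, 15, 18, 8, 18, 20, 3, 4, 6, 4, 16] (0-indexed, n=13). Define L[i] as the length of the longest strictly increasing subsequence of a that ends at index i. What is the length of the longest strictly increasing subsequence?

4

   i    0    1    2    3    4    5    6    7    8    9   10   11   12
a[i]   22   19    7   15   18    8   18   20    3    4    6    4   16
L[i]    1    1    1    2    3    2    3    4    1    2    3    2    4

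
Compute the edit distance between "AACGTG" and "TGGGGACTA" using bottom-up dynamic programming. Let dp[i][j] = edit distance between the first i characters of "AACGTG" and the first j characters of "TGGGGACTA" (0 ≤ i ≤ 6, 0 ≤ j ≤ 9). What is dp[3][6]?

6

   ''  T  G  G  G  G  A  C  T  A
''  0  1  2  3  4  5  6  7  8  9
 A  1  1  2  3  4  5  5  6  7  8
 A  2  2  2  3  4  5  5  6  7  7
 C  3  3  3  3  4  5  6  5  6  7
 G  4  4  3  3  3  4  5  6  6  7
 T  5  4  4  4  4  4  5  6  6  7
 G  6  5  4  4  4  4  5  6  7  7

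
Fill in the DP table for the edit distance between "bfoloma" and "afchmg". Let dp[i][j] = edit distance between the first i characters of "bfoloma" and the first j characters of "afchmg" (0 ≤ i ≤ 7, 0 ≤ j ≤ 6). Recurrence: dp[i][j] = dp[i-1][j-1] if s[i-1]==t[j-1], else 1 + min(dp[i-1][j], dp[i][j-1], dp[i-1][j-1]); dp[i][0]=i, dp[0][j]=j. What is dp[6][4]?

5

   ''  a  f  c  h  m  g
''  0  1  2  3  4  5  6
 b  1  1  2  3  4  5  6
 f  2  2  1  2  3  4  5
 o  3  3  2  2  3  4  5
 l  4  4  3  3  3  4  5
 o  5  5  4  4  4  4  5
 m  6  6  5  5  5  4  5
 a  7  6  6  6  6  5  5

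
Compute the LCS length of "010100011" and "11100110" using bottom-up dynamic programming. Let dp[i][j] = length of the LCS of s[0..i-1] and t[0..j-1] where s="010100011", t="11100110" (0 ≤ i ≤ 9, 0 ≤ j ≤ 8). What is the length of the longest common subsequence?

6

   ''  1  1  1  0  0  1  1  0
''  0  0  0  0  0  0  0  0  0
 0  0  0  0  0  1  1  1  1  1
 1  0  1  1  1  1  1  2  2  2
 0  0  1  1  1  2  2  2  2  3
 1  0  1  2  2  2  2  3  3  3
 0  0  1  2  2  3  3  3  3  4
 0  0  1  2  2  3  4  4  4  4
 0  0  1  2  2  3  4  4  4  5
 1  0  1  2  3  3  4  5  5  5
 1  0  1  2  3  3  4  5  6  6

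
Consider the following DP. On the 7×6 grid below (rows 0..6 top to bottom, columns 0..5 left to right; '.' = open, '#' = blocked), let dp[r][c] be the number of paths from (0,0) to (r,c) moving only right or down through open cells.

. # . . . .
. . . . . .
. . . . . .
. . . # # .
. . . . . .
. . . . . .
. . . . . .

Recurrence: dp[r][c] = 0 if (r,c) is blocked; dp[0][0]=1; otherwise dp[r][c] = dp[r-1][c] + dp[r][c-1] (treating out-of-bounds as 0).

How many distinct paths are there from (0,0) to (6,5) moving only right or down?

r\c   0   1   2   3   4   5
  0   1   0   0   0   0   0
  1   1   1   1   1   1   1
  2   1   2   3   4   5   6
  3   1   3   6   0   0   6
  4   1   4  10  10  10  16
  5   1   5  15  25  35  51
  6   1   6  21  46  81 132

132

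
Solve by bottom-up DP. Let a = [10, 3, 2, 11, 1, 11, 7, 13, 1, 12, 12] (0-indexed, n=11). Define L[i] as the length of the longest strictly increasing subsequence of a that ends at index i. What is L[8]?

1

   i    0    1    2    3    4    5    6    7    8    9   10
a[i]   10    3    2   11    1   11    7   13    1   12   12
L[i]    1    1    1    2    1    2    2    3    1    3    3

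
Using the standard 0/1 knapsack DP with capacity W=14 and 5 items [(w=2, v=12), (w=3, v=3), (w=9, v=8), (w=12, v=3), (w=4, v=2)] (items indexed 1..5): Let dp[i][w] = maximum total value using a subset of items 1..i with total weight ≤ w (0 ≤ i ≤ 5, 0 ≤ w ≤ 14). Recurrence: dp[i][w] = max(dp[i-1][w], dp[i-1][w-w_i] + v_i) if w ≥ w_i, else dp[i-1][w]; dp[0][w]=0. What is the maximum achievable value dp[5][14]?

i\w   0   1   2   3   4   5   6   7   8   9  10  11  12  13  14
  0   0   0   0   0   0   0   0   0   0   0   0   0   0   0   0
  1   0   0  12  12  12  12  12  12  12  12  12  12  12  12  12
  2   0   0  12  12  12  15  15  15  15  15  15  15  15  15  15
  3   0   0  12  12  12  15  15  15  15  15  15  20  20  20  23
  4   0   0  12  12  12  15  15  15  15  15  15  20  20  20  23
  5   0   0  12  12  12  15  15  15  15  17  17  20  20  20  23

23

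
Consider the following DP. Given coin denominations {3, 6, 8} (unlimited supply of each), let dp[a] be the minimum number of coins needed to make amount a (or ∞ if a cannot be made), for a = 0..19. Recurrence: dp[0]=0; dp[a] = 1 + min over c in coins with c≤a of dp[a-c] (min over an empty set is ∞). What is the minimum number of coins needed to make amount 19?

3

 a  0  1  2  3  4  5  6  7  8  9 10 11 12 13 14 15 16 17 18 19
dp  0  -  -  1  -  -  1  -  1  2  -  2  2  -  2  3  2  3  3  3
(- denotes ∞ / unreachable)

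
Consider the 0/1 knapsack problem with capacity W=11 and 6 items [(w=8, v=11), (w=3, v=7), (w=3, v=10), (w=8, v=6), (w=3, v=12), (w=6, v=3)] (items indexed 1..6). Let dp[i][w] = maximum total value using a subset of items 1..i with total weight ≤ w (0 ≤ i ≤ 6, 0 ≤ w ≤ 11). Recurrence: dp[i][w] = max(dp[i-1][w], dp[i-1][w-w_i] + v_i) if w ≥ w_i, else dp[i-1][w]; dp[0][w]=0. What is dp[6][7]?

i\w   0   1   2   3   4   5   6   7   8   9  10  11
  0   0   0   0   0   0   0   0   0   0   0   0   0
  1   0   0   0   0   0   0   0   0  11  11  11  11
  2   0   0   0   7   7   7   7   7  11  11  11  18
  3   0   0   0  10  10  10  17  17  17  17  17  21
  4   0   0   0  10  10  10  17  17  17  17  17  21
  5   0   0   0  12  12  12  22  22  22  29  29  29
  6   0   0   0  12  12  12  22  22  22  29  29  29

22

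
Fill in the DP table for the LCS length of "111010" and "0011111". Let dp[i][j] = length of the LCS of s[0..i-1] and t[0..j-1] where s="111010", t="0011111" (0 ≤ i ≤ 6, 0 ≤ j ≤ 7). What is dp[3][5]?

3

   ''  0  0  1  1  1  1  1
''  0  0  0  0  0  0  0  0
 1  0  0  0  1  1  1  1  1
 1  0  0  0  1  2  2  2  2
 1  0  0  0  1  2  3  3  3
 0  0  1  1  1  2  3  3  3
 1  0  1  1  2  2  3  4  4
 0  0  1  2  2  2  3  4  4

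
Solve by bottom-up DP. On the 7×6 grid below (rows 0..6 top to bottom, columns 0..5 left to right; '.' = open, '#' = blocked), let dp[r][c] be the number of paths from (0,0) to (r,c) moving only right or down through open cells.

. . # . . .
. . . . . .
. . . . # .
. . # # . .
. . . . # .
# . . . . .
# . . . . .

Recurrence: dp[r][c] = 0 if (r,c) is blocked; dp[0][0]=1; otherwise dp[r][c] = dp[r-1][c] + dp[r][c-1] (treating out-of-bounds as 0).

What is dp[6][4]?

r\c   0   1   2   3   4   5
  0   1   1   0   0   0   0
  1   1   2   2   2   2   2
  2   1   3   5   7   0   2
  3   1   4   0   0   0   2
  4   1   5   5   5   0   2
  5   0   5  10  15  15  17
  6   0   5  15  30  45  62

45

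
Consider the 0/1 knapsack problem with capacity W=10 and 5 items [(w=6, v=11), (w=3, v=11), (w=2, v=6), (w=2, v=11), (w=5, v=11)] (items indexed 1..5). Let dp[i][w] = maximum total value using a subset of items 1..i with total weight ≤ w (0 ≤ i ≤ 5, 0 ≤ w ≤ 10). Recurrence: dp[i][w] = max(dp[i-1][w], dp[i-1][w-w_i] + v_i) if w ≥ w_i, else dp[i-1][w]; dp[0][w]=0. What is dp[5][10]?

i\w   0   1   2   3   4   5   6   7   8   9  10
  0   0   0   0   0   0   0   0   0   0   0   0
  1   0   0   0   0   0   0  11  11  11  11  11
  2   0   0   0  11  11  11  11  11  11  22  22
  3   0   0   6  11  11  17  17  17  17  22  22
  4   0   0  11  11  17  22  22  28  28  28  28
  5   0   0  11  11  17  22  22  28  28  28  33

33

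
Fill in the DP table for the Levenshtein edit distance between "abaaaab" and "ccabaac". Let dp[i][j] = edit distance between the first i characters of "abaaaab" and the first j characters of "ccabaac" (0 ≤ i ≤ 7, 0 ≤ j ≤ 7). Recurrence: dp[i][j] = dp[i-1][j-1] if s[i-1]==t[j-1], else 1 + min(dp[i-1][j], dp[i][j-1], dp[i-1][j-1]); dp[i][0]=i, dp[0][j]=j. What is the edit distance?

4

   ''  c  c  a  b  a  a  c
''  0  1  2  3  4  5  6  7
 a  1  1  2  2  3  4  5  6
 b  2  2  2  3  2  3  4  5
 a  3  3  3  2  3  2  3  4
 a  4  4  4  3  3  3  2  3
 a  5  5  5  4  4  3  3  3
 a  6  6  6  5  5  4  3  4
 b  7  7  7  6  5  5  4  4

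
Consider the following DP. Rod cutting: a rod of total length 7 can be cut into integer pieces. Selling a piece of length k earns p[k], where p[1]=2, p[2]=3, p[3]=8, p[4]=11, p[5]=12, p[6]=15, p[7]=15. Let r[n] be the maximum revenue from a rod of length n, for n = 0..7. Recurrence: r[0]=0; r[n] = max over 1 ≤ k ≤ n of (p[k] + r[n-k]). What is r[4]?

11

   n    0    1    2    3    4    5    6    7
r[n]    0    2    4    8   11   13   16   19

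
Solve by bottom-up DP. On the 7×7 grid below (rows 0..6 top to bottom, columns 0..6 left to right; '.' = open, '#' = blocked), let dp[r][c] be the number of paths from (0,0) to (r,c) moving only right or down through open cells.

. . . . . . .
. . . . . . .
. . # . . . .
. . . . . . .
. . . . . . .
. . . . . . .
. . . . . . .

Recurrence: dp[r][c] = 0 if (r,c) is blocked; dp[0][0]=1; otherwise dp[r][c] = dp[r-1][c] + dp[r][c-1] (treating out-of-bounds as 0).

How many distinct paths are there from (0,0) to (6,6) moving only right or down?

r\c   0   1   2   3   4   5   6
  0   1   1   1   1   1   1   1
  1   1   2   3   4   5   6   7
  2   1   3   0   4   9  15  22
  3   1   4   4   8  17  32  54
  4   1   5   9  17  34  66 120
  5   1   6  15  32  66 132 252
  6   1   7  22  54 120 252 504

504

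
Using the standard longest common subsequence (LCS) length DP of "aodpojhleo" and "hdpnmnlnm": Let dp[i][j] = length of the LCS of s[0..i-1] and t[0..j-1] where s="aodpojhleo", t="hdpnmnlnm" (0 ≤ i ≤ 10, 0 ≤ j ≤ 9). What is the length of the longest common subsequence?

3

   ''  h  d  p  n  m  n  l  n  m
''  0  0  0  0  0  0  0  0  0  0
 a  0  0  0  0  0  0  0  0  0  0
 o  0  0  0  0  0  0  0  0  0  0
 d  0  0  1  1  1  1  1  1  1  1
 p  0  0  1  2  2  2  2  2  2  2
 o  0  0  1  2  2  2  2  2  2  2
 j  0  0  1  2  2  2  2  2  2  2
 h  0  1  1  2  2  2  2  2  2  2
 l  0  1  1  2  2  2  2  3  3  3
 e  0  1  1  2  2  2  2  3  3  3
 o  0  1  1  2  2  2  2  3  3  3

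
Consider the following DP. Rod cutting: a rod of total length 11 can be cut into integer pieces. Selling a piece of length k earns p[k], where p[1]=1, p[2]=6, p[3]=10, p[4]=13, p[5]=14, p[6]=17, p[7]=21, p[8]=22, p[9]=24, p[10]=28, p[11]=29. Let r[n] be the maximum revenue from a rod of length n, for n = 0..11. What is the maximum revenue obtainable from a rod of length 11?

36

   n    0    1    2    3    4    5    6    7    8    9   10   11
r[n]    0    1    6   10   13   16   20   23   26   30   33   36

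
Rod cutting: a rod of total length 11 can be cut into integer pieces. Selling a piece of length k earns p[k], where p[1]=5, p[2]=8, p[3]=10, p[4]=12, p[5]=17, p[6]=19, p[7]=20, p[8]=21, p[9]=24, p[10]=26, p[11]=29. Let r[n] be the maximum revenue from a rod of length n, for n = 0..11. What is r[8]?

   n    0    1    2    3    4    5    6    7    8    9   10   11
r[n]    0    5   10   15   20   25   30   35   40   45   50   55

40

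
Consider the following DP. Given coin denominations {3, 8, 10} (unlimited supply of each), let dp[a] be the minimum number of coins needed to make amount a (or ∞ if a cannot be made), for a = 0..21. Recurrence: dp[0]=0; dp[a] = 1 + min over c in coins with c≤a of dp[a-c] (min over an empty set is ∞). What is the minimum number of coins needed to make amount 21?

3

 a  0  1  2  3  4  5  6  7  8  9 10 11 12 13 14 15 16 17 18 19 20 21
dp  0  -  -  1  -  -  2  -  1  3  1  2  4  2  3  5  2  4  2  3  2  3
(- denotes ∞ / unreachable)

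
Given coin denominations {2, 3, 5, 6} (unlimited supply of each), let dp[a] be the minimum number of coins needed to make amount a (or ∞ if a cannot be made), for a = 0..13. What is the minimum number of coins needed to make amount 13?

 a  0  1  2  3  4  5  6  7  8  9 10 11 12 13
dp  0  -  1  1  2  1  1  2  2  2  2  2  2  3
(- denotes ∞ / unreachable)

3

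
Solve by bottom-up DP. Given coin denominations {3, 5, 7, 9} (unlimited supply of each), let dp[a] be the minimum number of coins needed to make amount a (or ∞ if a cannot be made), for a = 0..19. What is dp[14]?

 a  0  1  2  3  4  5  6  7  8  9 10 11 12 13 14 15 16 17 18 19
dp  0  -  -  1  -  1  2  1  2  1  2  3  2  3  2  3  2  3  2  3
(- denotes ∞ / unreachable)

2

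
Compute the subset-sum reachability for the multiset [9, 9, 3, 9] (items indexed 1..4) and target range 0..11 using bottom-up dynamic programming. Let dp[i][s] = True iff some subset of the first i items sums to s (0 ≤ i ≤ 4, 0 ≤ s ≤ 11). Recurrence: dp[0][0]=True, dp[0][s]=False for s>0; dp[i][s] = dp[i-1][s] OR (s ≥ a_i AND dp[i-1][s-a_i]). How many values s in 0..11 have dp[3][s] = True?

3

i\s   0   1   2   3   4   5   6   7   8   9  10  11
  0   T   F   F   F   F   F   F   F   F   F   F   F
  1   T   F   F   F   F   F   F   F   F   T   F   F
  2   T   F   F   F   F   F   F   F   F   T   F   F
  3   T   F   F   T   F   F   F   F   F   T   F   F
  4   T   F   F   T   F   F   F   F   F   T   F   F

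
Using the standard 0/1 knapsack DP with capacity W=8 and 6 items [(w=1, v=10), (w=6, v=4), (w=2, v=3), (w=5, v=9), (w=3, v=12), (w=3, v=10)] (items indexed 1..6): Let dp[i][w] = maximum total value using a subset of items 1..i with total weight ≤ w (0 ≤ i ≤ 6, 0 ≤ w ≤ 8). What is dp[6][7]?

32

i\w   0   1   2   3   4   5   6   7   8
  0   0   0   0   0   0   0   0   0   0
  1   0  10  10  10  10  10  10  10  10
  2   0  10  10  10  10  10  10  14  14
  3   0  10  10  13  13  13  13  14  14
  4   0  10  10  13  13  13  19  19  22
  5   0  10  10  13  22  22  25  25  25
  6   0  10  10  13  22  22  25  32  32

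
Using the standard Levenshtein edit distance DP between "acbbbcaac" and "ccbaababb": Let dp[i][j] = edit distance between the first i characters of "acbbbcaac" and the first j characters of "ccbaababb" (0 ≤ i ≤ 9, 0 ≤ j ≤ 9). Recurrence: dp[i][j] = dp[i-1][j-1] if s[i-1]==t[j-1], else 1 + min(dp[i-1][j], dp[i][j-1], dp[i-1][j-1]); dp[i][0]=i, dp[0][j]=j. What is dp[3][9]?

7

   ''  c  c  b  a  a  b  a  b  b
''  0  1  2  3  4  5  6  7  8  9
 a  1  1  2  3  3  4  5  6  7  8
 c  2  1  1  2  3  4  5  6  7  8
 b  3  2  2  1  2  3  4  5  6  7
 b  4  3  3  2  2  3  3  4  5  6
 b  5  4  4  3  3  3  3  4  4  5
 c  6  5  4  4  4  4  4  4  5  5
 a  7  6  5  5  4  4  5  4  5  6
 a  8  7  6  6  5  4  5  5  5  6
 c  9  8  7  7  6  5  5  6  6  6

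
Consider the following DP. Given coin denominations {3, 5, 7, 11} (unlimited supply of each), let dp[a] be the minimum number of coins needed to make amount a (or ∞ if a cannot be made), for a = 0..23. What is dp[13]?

3

 a  0  1  2  3  4  5  6  7  8  9 10 11 12 13 14 15 16 17 18 19 20 21 22 23
dp  0  -  -  1  -  1  2  1  2  3  2  1  2  3  2  3  2  3  2  3  4  3  2  3
(- denotes ∞ / unreachable)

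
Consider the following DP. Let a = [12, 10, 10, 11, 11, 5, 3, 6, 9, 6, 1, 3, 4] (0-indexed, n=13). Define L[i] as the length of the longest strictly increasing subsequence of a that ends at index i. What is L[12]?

   i    0    1    2    3    4    5    6    7    8    9   10   11   12
a[i]   12   10   10   11   11    5    3    6    9    6    1    3    4
L[i]    1    1    1    2    2    1    1    2    3    2    1    2    3

3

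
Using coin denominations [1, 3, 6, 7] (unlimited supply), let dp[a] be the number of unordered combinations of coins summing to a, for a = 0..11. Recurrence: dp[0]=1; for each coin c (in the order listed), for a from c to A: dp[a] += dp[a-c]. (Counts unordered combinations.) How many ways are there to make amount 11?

after  coin     0     1     2     3     4     5     6     7     8     9    10    11
          1     1     1     1     1     1     1     1     1     1     1     1     1
          3     1     1     1     2     2     2     3     3     3     4     4     4
          6     1     1     1     2     2     2     4     4     4     6     6     6
          7     1     1     1     2     2     2     4     5     5     7     8     8

8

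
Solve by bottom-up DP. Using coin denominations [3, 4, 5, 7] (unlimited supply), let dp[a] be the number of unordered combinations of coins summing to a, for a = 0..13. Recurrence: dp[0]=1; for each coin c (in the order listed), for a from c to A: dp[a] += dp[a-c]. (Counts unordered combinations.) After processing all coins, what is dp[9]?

after  coin     0     1     2     3     4     5     6     7     8     9    10    11    12    13
          3     1     0     0     1     0     0     1     0     0     1     0     0     1     0
          4     1     0     0     1     1     0     1     1     1     1     1     1     2     1
          5     1     0     0     1     1     1     1     1     2     2     2     2     3     3
          7     1     0     0     1     1     1     1     2     2     2     3     3     4     4

2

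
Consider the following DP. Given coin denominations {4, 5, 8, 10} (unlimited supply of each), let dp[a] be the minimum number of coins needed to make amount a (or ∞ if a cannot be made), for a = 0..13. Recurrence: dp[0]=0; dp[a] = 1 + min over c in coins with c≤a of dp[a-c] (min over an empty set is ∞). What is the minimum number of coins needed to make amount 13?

 a  0  1  2  3  4  5  6  7  8  9 10 11 12 13
dp  0  -  -  -  1  1  -  -  1  2  1  -  2  2
(- denotes ∞ / unreachable)

2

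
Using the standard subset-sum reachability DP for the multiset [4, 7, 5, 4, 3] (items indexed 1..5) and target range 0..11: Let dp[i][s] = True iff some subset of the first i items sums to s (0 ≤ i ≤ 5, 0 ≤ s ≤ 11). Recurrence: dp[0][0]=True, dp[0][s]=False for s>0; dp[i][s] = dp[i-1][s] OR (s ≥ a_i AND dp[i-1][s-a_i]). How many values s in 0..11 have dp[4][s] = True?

7

i\s   0   1   2   3   4   5   6   7   8   9  10  11
  0   T   F   F   F   F   F   F   F   F   F   F   F
  1   T   F   F   F   T   F   F   F   F   F   F   F
  2   T   F   F   F   T   F   F   T   F   F   F   T
  3   T   F   F   F   T   T   F   T   F   T   F   T
  4   T   F   F   F   T   T   F   T   T   T   F   T
  5   T   F   F   T   T   T   F   T   T   T   T   T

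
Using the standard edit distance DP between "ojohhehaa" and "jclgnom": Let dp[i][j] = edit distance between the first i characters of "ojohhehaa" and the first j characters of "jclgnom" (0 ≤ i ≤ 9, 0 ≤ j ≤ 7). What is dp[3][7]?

   ''  j  c  l  g  n  o  m
''  0  1  2  3  4  5  6  7
 o  1  1  2  3  4  5  5  6
 j  2  1  2  3  4  5  6  6
 o  3  2  2  3  4  5  5  6
 h  4  3  3  3  4  5  6  6
 h  5  4  4  4  4  5  6  7
 e  6  5  5  5  5  5  6  7
 h  7  6  6  6  6  6  6  7
 a  8  7  7  7  7  7  7  7
 a  9  8  8  8  8  8  8  8

6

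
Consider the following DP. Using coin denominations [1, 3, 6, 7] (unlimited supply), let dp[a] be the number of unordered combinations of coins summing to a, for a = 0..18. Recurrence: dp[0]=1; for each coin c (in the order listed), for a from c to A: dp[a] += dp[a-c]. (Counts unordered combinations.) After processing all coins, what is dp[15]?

after  coin     0     1     2     3     4     5     6     7     8     9    10    11    12    13    14    15    16    17    18
          1     1     1     1     1     1     1     1     1     1     1     1     1     1     1     1     1     1     1     1
          3     1     1     1     2     2     2     3     3     3     4     4     4     5     5     5     6     6     6     7
          6     1     1     1     2     2     2     4     4     4     6     6     6     9     9     9    12    12    12    16
          7     1     1     1     2     2     2     4     5     5     7     8     8    11    13    14    17    19    20    24

17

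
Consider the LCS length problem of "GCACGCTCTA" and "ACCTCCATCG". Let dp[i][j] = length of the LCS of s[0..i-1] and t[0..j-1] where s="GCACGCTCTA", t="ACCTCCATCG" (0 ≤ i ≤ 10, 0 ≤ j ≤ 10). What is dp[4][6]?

2

   ''  A  C  C  T  C  C  A  T  C  G
''  0  0  0  0  0  0  0  0  0  0  0
 G  0  0  0  0  0  0  0  0  0  0  1
 C  0  0  1  1  1  1  1  1  1  1  1
 A  0  1  1  1  1  1  1  2  2  2  2
 C  0  1  2  2  2  2  2  2  2  3  3
 G  0  1  2  2  2  2  2  2  2  3  4
 C  0  1  2  3  3  3  3  3  3  3  4
 T  0  1  2  3  4  4  4  4  4  4  4
 C  0  1  2  3  4  5  5  5  5  5  5
 T  0  1  2  3  4  5  5  5  6  6  6
 A  0  1  2  3  4  5  5  6  6  6  6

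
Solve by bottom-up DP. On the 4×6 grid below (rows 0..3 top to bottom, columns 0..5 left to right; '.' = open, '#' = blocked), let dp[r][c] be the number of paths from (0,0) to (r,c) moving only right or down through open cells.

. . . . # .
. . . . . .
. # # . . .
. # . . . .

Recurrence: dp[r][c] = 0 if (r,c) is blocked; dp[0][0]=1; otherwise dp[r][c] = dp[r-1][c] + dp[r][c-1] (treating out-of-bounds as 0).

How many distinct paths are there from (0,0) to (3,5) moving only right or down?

r\c   0   1   2   3   4   5
  0   1   1   1   1   0   0
  1   1   2   3   4   4   4
  2   1   0   0   4   8  12
  3   1   0   0   4  12  24

24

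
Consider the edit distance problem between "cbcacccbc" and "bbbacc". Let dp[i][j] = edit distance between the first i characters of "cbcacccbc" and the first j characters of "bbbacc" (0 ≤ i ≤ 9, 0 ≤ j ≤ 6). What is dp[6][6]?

2

   ''  b  b  b  a  c  c
''  0  1  2  3  4  5  6
 c  1  1  2  3  4  4  5
 b  2  1  1  2  3  4  5
 c  3  2  2  2  3  3  4
 a  4  3  3  3  2  3  4
 c  5  4  4  4  3  2  3
 c  6  5  5  5  4  3  2
 c  7  6  6  6  5  4  3
 b  8  7  6  6  6  5  4
 c  9  8  7  7  7  6  5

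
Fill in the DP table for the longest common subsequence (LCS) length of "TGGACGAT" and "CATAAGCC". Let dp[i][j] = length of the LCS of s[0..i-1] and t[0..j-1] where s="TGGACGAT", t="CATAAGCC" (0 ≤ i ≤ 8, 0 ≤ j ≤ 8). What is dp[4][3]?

1

   ''  C  A  T  A  A  G  C  C
''  0  0  0  0  0  0  0  0  0
 T  0  0  0  1  1  1  1  1  1
 G  0  0  0  1  1  1  2  2  2
 G  0  0  0  1  1  1  2  2  2
 A  0  0  1  1  2  2  2  2  2
 C  0  1  1  1  2  2  2  3  3
 G  0  1  1  1  2  2  3  3  3
 A  0  1  2  2  2  3  3  3  3
 T  0  1  2  3  3  3  3  3  3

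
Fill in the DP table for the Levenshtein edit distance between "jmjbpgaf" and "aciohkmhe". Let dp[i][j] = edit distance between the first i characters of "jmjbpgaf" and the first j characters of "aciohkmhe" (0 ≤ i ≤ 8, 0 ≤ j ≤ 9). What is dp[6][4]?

   ''  a  c  i  o  h  k  m  h  e
''  0  1  2  3  4  5  6  7  8  9
 j  1  1  2  3  4  5  6  7  8  9
 m  2  2  2  3  4  5  6  6  7  8
 j  3  3  3  3  4  5  6  7  7  8
 b  4  4  4  4  4  5  6  7  8  8
 p  5  5  5  5  5  5  6  7  8  9
 g  6  6  6  6  6  6  6  7  8  9
 a  7  6  7  7  7  7  7  7  8  9
 f  8  7  7  8  8  8  8  8  8  9

6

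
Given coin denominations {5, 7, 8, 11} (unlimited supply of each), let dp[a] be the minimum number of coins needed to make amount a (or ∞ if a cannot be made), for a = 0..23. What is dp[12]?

 a  0  1  2  3  4  5  6  7  8  9 10 11 12 13 14 15 16 17 18 19 20 21 22 23
dp  0  -  -  -  -  1  -  1  1  -  2  1  2  2  2  2  2  3  2  2  3  3  2  3
(- denotes ∞ / unreachable)

2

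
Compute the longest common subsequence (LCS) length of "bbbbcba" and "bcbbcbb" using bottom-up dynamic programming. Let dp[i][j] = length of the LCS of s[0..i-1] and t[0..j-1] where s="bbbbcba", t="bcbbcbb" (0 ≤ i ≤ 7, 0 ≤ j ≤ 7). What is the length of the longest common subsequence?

   ''  b  c  b  b  c  b  b
''  0  0  0  0  0  0  0  0
 b  0  1  1  1  1  1  1  1
 b  0  1  1  2  2  2  2  2
 b  0  1  1  2  3  3  3  3
 b  0  1  1  2  3  3  4  4
 c  0  1  2  2  3  4  4  4
 b  0  1  2  3  3  4  5  5
 a  0  1  2  3  3  4  5  5

5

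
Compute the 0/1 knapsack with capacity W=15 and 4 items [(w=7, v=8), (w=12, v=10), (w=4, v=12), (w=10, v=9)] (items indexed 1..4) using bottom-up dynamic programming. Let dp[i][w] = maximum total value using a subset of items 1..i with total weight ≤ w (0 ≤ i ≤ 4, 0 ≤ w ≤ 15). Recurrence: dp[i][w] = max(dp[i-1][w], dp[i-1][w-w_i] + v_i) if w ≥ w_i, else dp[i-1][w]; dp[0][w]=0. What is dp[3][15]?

20

i\w   0   1   2   3   4   5   6   7   8   9  10  11  12  13  14  15
  0   0   0   0   0   0   0   0   0   0   0   0   0   0   0   0   0
  1   0   0   0   0   0   0   0   8   8   8   8   8   8   8   8   8
  2   0   0   0   0   0   0   0   8   8   8   8   8  10  10  10  10
  3   0   0   0   0  12  12  12  12  12  12  12  20  20  20  20  20
  4   0   0   0   0  12  12  12  12  12  12  12  20  20  20  21  21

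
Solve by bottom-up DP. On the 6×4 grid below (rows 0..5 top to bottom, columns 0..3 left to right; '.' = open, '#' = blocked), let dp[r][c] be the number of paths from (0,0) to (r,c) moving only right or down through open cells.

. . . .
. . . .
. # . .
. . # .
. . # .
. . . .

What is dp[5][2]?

r\c   0   1   2   3
  0   1   1   1   1
  1   1   2   3   4
  2   1   0   3   7
  3   1   1   0   7
  4   1   2   0   7
  5   1   3   3  10

3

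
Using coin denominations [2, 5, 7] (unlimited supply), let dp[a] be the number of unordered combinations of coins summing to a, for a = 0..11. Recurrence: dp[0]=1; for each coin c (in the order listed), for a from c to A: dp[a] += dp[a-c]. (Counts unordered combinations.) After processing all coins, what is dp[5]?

1

after  coin     0     1     2     3     4     5     6     7     8     9    10    11
          2     1     0     1     0     1     0     1     0     1     0     1     0
          5     1     0     1     0     1     1     1     1     1     1     2     1
          7     1     0     1     0     1     1     1     2     1     2     2     2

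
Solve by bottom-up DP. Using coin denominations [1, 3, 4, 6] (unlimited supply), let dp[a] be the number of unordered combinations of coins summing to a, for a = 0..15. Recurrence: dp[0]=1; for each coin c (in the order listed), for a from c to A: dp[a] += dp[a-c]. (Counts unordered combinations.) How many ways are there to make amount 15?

24

after  coin     0     1     2     3     4     5     6     7     8     9    10    11    12    13    14    15
          1     1     1     1     1     1     1     1     1     1     1     1     1     1     1     1     1
          3     1     1     1     2     2     2     3     3     3     4     4     4     5     5     5     6
          4     1     1     1     2     3     3     4     5     6     7     8     9    11    12    13    15
          6     1     1     1     2     3     3     5     6     7     9    11    12    16    18    20    24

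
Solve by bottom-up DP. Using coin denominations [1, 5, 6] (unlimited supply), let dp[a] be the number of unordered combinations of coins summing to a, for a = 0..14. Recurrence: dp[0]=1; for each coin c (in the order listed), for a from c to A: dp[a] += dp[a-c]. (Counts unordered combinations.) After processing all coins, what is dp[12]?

6

after  coin     0     1     2     3     4     5     6     7     8     9    10    11    12    13    14
          1     1     1     1     1     1     1     1     1     1     1     1     1     1     1     1
          5     1     1     1     1     1     2     2     2     2     2     3     3     3     3     3
          6     1     1     1     1     1     2     3     3     3     3     4     5     6     6     6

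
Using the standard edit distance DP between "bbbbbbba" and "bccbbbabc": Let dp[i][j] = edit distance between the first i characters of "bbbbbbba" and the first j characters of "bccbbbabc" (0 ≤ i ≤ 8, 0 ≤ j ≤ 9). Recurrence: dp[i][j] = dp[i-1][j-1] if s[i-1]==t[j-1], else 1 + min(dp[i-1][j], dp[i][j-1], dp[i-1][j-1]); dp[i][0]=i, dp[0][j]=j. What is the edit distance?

   ''  b  c  c  b  b  b  a  b  c
''  0  1  2  3  4  5  6  7  8  9
 b  1  0  1  2  3  4  5  6  7  8
 b  2  1  1  2  2  3  4  5  6  7
 b  3  2  2  2  2  2  3  4  5  6
 b  4  3  3  3  2  2  2  3  4  5
 b  5  4  4  4  3  2  2  3  3  4
 b  6  5  5  5  4  3  2  3  3  4
 b  7  6  6  6  5  4  3  3  3  4
 a  8  7  7  7  6  5  4  3  4  4

4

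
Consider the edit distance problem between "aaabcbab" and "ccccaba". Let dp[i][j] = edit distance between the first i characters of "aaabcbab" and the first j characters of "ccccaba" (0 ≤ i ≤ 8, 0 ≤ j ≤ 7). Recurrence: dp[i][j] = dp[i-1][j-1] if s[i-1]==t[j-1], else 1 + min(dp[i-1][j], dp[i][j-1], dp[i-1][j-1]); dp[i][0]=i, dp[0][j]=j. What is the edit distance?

6

   ''  c  c  c  c  a  b  a
''  0  1  2  3  4  5  6  7
 a  1  1  2  3  4  4  5  6
 a  2  2  2  3  4  4  5  5
 a  3  3  3  3  4  4  5  5
 b  4  4  4  4  4  5  4  5
 c  5  4  4  4  4  5  5  5
 b  6  5  5  5  5  5  5  6
 a  7  6  6  6  6  5  6  5
 b  8  7  7  7  7  6  5  6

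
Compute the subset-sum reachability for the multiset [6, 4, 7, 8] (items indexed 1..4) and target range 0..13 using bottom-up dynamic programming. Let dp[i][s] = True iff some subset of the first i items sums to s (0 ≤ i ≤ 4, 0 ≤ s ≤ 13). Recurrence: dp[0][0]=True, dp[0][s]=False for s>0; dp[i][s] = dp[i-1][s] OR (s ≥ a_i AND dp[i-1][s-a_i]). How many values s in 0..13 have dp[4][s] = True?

i\s   0   1   2   3   4   5   6   7   8   9  10  11  12  13
  0   T   F   F   F   F   F   F   F   F   F   F   F   F   F
  1   T   F   F   F   F   F   T   F   F   F   F   F   F   F
  2   T   F   F   F   T   F   T   F   F   F   T   F   F   F
  3   T   F   F   F   T   F   T   T   F   F   T   T   F   T
  4   T   F   F   F   T   F   T   T   T   F   T   T   T   T

9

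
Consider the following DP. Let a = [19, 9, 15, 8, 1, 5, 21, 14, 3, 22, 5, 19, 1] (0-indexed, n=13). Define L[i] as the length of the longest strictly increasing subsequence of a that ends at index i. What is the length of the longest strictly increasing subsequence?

4

   i    0    1    2    3    4    5    6    7    8    9   10   11   12
a[i]   19    9   15    8    1    5   21   14    3   22    5   19    1
L[i]    1    1    2    1    1    2    3    3    2    4    3    4    1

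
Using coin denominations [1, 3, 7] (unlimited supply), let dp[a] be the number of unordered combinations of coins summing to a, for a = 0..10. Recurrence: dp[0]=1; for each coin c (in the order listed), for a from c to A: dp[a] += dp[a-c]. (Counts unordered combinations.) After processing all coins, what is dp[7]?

4

after  coin     0     1     2     3     4     5     6     7     8     9    10
          1     1     1     1     1     1     1     1     1     1     1     1
          3     1     1     1     2     2     2     3     3     3     4     4
          7     1     1     1     2     2     2     3     4     4     5     6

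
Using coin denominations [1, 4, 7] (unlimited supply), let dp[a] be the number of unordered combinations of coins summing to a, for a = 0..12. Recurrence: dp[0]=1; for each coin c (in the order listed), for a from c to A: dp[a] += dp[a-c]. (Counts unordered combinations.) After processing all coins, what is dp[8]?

after  coin     0     1     2     3     4     5     6     7     8     9    10    11    12
          1     1     1     1     1     1     1     1     1     1     1     1     1     1
          4     1     1     1     1     2     2     2     2     3     3     3     3     4
          7     1     1     1     1     2     2     2     3     4     4     4     5     6

4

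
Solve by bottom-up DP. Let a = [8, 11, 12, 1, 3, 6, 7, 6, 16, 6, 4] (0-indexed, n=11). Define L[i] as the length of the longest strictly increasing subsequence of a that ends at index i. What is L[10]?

3

   i    0    1    2    3    4    5    6    7    8    9   10
a[i]    8   11   12    1    3    6    7    6   16    6    4
L[i]    1    2    3    1    2    3    4    3    5    3    3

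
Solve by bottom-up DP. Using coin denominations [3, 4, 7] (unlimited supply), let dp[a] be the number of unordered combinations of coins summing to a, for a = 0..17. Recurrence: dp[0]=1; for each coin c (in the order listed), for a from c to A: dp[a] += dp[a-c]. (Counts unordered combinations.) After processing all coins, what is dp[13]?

2

after  coin     0     1     2     3     4     5     6     7     8     9    10    11    12    13    14    15    16    17
          3     1     0     0     1     0     0     1     0     0     1     0     0     1     0     0     1     0     0
          4     1     0     0     1     1     0     1     1     1     1     1     1     2     1     1     2     2     1
          7     1     0     0     1     1     0     1     2     1     1     2     2     2     2     3     3     3     3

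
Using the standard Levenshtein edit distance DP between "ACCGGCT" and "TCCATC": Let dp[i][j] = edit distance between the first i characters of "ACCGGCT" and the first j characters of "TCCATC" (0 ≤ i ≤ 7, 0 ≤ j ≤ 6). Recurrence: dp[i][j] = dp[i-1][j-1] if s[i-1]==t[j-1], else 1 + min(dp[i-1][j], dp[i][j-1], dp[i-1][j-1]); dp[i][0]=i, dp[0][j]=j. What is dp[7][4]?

   ''  T  C  C  A  T  C
''  0  1  2  3  4  5  6
 A  1  1  2  3  3  4  5
 C  2  2  1  2  3  4  4
 C  3  3  2  1  2  3  4
 G  4  4  3  2  2  3  4
 G  5  5  4  3  3  3  4
 C  6  6  5  4  4  4  3
 T  7  6  6  5  5  4  4

5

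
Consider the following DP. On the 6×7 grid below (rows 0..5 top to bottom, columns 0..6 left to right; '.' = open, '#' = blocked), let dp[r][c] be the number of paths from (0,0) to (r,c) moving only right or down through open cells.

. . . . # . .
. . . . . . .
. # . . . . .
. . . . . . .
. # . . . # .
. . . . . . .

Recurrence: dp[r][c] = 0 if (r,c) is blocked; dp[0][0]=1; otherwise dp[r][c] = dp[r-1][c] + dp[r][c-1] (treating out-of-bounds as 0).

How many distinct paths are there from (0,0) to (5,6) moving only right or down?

113

r\c   0   1   2   3   4   5   6
  0   1   1   1   1   0   0   0
  1   1   2   3   4   4   4   4
  2   1   0   3   7  11  15  19
  3   1   1   4  11  22  37  56
  4   1   0   4  15  37   0  56
  5   1   1   5  20  57  57 113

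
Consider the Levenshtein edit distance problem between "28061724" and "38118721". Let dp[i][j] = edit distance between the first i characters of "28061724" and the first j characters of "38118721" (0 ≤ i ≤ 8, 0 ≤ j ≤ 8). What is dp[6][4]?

   ''  3  8  1  1  8  7  2  1
''  0  1  2  3  4  5  6  7  8
 2  1  1  2  3  4  5  6  6  7
 8  2  2  1  2  3  4  5  6  7
 0  3  3  2  2  3  4  5  6  7
 6  4  4  3  3  3  4  5  6  7
 1  5  5  4  3  3  4  5  6  6
 7  6  6  5  4  4  4  4  5  6
 2  7  7  6  5  5  5  5  4  5
 4  8  8  7  6  6  6  6  5  5

4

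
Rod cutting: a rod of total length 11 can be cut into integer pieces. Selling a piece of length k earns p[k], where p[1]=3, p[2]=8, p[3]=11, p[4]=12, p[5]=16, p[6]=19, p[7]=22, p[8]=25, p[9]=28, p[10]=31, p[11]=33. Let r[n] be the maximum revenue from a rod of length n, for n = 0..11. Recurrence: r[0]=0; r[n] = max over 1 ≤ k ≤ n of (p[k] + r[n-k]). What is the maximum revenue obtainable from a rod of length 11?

   n    0    1    2    3    4    5    6    7    8    9   10   11
r[n]    0    3    8   11   16   19   24   27   32   35   40   43

43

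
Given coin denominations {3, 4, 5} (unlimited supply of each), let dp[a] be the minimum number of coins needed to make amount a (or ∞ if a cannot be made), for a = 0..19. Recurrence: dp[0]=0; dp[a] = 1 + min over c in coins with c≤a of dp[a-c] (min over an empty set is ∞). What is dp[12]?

3

 a  0  1  2  3  4  5  6  7  8  9 10 11 12 13 14 15 16 17 18 19
dp  0  -  -  1  1  1  2  2  2  2  2  3  3  3  3  3  4  4  4  4
(- denotes ∞ / unreachable)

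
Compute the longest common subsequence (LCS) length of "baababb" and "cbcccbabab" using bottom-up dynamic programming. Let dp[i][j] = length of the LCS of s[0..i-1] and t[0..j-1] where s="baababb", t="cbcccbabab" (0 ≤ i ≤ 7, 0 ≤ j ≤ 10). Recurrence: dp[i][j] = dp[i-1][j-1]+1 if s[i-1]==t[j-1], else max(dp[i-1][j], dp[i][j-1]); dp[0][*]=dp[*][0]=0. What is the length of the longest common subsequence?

   ''  c  b  c  c  c  b  a  b  a  b
''  0  0  0  0  0  0  0  0  0  0  0
 b  0  0  1  1  1  1  1  1  1  1  1
 a  0  0  1  1  1  1  1  2  2  2  2
 a  0  0  1  1  1  1  1  2  2  3  3
 b  0  0  1  1  1  1  2  2  3  3  4
 a  0  0  1  1  1  1  2  3  3  4  4
 b  0  0  1  1  1  1  2  3  4  4  5
 b  0  0  1  1  1  1  2  3  4  4  5

5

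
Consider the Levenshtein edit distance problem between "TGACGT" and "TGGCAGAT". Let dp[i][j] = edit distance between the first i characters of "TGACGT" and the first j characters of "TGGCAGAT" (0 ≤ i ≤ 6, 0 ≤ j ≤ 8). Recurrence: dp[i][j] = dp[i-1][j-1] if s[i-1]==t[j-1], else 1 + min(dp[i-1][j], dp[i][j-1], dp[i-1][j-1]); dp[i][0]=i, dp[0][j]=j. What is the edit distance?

3

   ''  T  G  G  C  A  G  A  T
''  0  1  2  3  4  5  6  7  8
 T  1  0  1  2  3  4  5  6  7
 G  2  1  0  1  2  3  4  5  6
 A  3  2  1  1  2  2  3  4  5
 C  4  3  2  2  1  2  3  4  5
 G  5  4  3  2  2  2  2  3  4
 T  6  5  4  3  3  3  3  3  3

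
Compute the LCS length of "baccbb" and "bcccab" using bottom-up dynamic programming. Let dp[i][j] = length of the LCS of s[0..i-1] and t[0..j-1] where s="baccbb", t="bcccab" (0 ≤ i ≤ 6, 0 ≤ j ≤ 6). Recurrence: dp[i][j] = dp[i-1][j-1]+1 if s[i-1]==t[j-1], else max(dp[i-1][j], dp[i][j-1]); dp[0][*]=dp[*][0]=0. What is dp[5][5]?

3

   ''  b  c  c  c  a  b
''  0  0  0  0  0  0  0
 b  0  1  1  1  1  1  1
 a  0  1  1  1  1  2  2
 c  0  1  2  2  2  2  2
 c  0  1  2  3  3  3  3
 b  0  1  2  3  3  3  4
 b  0  1  2  3  3  3  4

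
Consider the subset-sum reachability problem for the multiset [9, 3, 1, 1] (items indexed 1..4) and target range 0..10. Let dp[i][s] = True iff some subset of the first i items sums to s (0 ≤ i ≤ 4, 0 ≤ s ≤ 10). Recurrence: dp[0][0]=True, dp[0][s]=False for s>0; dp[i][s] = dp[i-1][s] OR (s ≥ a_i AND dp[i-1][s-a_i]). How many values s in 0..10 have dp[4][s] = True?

8

i\s   0   1   2   3   4   5   6   7   8   9  10
  0   T   F   F   F   F   F   F   F   F   F   F
  1   T   F   F   F   F   F   F   F   F   T   F
  2   T   F   F   T   F   F   F   F   F   T   F
  3   T   T   F   T   T   F   F   F   F   T   T
  4   T   T   T   T   T   T   F   F   F   T   T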